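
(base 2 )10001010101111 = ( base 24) f9n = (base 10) 8879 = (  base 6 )105035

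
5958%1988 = 1982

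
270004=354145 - 84141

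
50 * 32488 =1624400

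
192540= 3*64180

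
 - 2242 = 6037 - 8279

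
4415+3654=8069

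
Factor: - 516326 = - 2^1*53^1*4871^1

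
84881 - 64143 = 20738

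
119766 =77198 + 42568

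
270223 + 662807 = 933030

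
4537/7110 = 4537/7110 = 0.64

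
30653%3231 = 1574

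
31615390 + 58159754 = 89775144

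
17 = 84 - 67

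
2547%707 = 426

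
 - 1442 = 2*( - 721 ) 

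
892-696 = 196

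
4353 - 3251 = 1102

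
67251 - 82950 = -15699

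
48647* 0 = 0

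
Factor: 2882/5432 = 1441/2716=2^(- 2)*7^( - 1)*11^1 * 97^( - 1)*131^1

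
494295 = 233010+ 261285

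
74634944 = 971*76864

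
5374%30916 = 5374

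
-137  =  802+  -  939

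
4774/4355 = 4774/4355 = 1.10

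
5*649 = 3245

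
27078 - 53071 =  - 25993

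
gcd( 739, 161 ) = 1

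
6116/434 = 14+20/217 = 14.09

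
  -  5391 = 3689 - 9080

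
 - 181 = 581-762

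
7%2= 1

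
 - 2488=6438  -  8926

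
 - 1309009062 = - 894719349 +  - 414289713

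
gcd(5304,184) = 8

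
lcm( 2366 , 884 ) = 80444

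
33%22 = 11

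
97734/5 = 19546 + 4/5=19546.80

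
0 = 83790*0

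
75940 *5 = 379700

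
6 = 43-37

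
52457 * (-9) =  - 472113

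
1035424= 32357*32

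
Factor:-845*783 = - 661635 =-3^3*5^1*13^2*29^1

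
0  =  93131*0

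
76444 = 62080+14364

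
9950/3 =9950/3 = 3316.67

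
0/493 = 0  =  0.00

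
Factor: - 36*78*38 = - 106704  =  - 2^4*3^3 * 13^1*19^1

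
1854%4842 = 1854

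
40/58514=20/29257 = 0.00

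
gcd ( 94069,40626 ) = 1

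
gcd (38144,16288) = 32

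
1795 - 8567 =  - 6772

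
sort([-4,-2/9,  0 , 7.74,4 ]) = [ - 4, - 2/9,0, 4,7.74]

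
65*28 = 1820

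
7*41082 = 287574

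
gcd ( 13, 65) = 13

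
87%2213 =87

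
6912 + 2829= 9741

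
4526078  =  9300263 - 4774185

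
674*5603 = 3776422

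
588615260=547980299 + 40634961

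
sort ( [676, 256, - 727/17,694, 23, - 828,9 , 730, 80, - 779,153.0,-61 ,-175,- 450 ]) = [ - 828, - 779,-450, - 175, - 61, - 727/17, 9,23,80,153.0,256,676,694, 730] 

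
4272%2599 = 1673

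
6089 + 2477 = 8566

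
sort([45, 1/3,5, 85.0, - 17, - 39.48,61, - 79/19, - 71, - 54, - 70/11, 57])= [ - 71, - 54, - 39.48, - 17, - 70/11,-79/19,1/3, 5,45,57,61, 85.0]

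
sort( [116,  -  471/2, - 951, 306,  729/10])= [  -  951, - 471/2,  729/10,116,  306 ] 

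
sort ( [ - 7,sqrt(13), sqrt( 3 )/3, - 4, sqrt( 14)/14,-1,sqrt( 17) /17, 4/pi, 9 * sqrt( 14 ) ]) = [-7,-4, - 1,sqrt( 17 )/17,sqrt( 14)/14,sqrt(3 )/3,4/pi, sqrt( 13),9 * sqrt ( 14)]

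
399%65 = 9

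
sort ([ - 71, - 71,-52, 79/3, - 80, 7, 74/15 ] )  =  [ - 80,  -  71, - 71,  -  52, 74/15,7, 79/3]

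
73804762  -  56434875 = 17369887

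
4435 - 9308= - 4873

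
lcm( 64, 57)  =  3648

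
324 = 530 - 206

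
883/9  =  883/9=98.11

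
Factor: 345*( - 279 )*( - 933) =3^4*5^1*23^1 * 31^1*311^1 = 89805915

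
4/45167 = 4/45167 =0.00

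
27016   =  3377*8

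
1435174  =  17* 84422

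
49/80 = 49/80 = 0.61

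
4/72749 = 4/72749= 0.00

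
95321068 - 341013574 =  - 245692506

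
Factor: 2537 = 43^1*59^1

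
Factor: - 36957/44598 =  - 12319/14866 = - 2^(-1 )*97^1*127^1*7433^ ( - 1)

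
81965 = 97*845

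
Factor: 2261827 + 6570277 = 2^3*613^1 * 1801^1 = 8832104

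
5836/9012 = 1459/2253  =  0.65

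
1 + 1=2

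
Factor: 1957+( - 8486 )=-6529^1= - 6529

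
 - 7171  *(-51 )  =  365721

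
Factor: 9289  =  7^1*1327^1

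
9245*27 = 249615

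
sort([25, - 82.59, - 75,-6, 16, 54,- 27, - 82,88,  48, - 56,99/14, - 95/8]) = [ - 82.59,  -  82, - 75, - 56, - 27, - 95/8,  -  6,  99/14 , 16, 25, 48,  54, 88]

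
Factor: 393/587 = 3^1*131^1*587^ ( - 1)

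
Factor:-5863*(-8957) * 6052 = 2^2*11^1*13^3*17^1*41^1*53^1*89^1 = 317820120332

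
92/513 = 92/513=0.18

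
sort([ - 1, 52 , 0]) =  [-1, 0,  52]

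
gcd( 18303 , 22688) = 1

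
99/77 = 1 + 2/7 =1.29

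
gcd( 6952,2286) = 2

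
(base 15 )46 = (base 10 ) 66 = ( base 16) 42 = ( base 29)28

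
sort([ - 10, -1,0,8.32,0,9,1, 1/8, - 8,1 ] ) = [- 10,-8,-1,0 , 0,1/8,  1, 1, 8.32, 9]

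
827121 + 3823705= 4650826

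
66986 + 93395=160381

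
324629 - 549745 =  - 225116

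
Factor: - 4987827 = -3^2*13^1*89^1 * 479^1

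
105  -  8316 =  - 8211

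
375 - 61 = 314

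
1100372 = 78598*14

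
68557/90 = 761 + 67/90 = 761.74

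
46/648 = 23/324 = 0.07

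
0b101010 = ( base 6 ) 110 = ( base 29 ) 1D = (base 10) 42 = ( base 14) 30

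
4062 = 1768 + 2294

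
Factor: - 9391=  - 9391^1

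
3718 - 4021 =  - 303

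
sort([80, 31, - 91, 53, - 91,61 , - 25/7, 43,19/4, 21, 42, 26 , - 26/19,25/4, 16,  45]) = [ - 91,-91,-25/7,-26/19,19/4, 25/4, 16, 21, 26, 31,  42,43,45  ,  53,61,80 ]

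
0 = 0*91702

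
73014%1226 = 680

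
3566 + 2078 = 5644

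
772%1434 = 772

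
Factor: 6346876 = 2^2*1586719^1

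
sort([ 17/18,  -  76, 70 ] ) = [ - 76, 17/18 , 70 ] 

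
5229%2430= 369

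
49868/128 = 12467/32 = 389.59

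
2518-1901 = 617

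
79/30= 2+19/30 = 2.63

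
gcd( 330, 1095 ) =15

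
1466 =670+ 796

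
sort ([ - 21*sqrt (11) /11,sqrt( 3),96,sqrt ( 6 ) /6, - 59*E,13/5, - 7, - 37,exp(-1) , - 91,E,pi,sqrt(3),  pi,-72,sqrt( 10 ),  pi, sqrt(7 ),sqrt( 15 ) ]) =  [ - 59*E, - 91, - 72, - 37, - 7, - 21*sqrt( 11 ) /11, exp( - 1 ), sqrt(6 ) /6, sqrt ( 3 ),sqrt(3),13/5,sqrt( 7 ),  E, pi,pi, pi,sqrt( 10), sqrt(15),96]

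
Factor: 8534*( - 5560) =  - 2^4 * 5^1*17^1*139^1*251^1 = -  47449040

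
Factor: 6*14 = 2^2*3^1*7^1  =  84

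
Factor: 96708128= 2^5*11^1 * 274739^1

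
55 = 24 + 31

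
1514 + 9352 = 10866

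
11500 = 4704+6796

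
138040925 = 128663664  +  9377261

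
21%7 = 0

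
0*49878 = 0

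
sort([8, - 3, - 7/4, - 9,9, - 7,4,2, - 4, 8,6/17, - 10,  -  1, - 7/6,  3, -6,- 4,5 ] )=[- 10, - 9, - 7, - 6, - 4, - 4, - 3,  -  7/4, - 7/6, - 1,6/17,2,3,4,5,8 , 8, 9 ] 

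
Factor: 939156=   2^2*3^1*61^1*1283^1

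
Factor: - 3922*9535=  - 37396270=- 2^1*5^1*37^1*53^1*1907^1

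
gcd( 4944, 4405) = 1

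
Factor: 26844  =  2^2*3^1*2237^1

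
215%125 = 90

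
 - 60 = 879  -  939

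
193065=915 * 211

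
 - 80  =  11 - 91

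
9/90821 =9/90821 = 0.00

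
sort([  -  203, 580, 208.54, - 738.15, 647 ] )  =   [ - 738.15, - 203,208.54,  580,647]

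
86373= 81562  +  4811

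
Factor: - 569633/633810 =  - 2^(-1)*3^( - 1)*5^( - 1 )*37^(-1)*71^2*113^1*571^ ( - 1)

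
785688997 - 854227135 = -68538138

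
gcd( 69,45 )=3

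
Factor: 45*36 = 2^2*3^4*5^1 = 1620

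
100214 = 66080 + 34134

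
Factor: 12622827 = 3^1*7^1 * 743^1 * 809^1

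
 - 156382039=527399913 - 683781952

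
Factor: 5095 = 5^1 * 1019^1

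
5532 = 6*922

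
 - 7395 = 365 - 7760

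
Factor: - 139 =  -  139^1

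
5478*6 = 32868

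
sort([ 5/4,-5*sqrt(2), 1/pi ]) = [ - 5*sqrt( 2), 1/pi, 5/4] 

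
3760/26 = 144 +8/13 = 144.62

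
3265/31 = 105 + 10/31=105.32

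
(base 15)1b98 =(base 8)13551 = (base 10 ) 5993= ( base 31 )67a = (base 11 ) 4559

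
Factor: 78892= 2^2 * 11^2 * 163^1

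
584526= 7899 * 74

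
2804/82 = 34 + 8/41 = 34.20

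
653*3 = 1959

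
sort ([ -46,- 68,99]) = [- 68, - 46,99] 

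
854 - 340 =514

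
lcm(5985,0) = 0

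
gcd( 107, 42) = 1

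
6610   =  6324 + 286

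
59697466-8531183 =51166283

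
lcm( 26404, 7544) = 52808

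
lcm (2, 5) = 10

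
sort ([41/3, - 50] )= [ - 50,41/3 ] 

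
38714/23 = 1683 + 5/23 = 1683.22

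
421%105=1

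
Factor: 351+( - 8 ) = 343 = 7^3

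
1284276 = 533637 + 750639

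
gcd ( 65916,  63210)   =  6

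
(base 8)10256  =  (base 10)4270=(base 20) ada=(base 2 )1000010101110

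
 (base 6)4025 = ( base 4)31301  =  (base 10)881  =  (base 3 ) 1012122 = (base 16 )371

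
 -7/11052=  - 7/11052 = - 0.00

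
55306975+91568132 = 146875107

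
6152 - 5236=916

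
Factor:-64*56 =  - 3584 =-2^9*7^1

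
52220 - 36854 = 15366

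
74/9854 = 37/4927 = 0.01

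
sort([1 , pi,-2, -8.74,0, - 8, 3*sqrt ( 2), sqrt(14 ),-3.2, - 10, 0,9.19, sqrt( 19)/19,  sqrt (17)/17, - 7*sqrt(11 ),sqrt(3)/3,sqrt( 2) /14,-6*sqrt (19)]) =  [ - 6 *sqrt(19),-7*sqrt( 11), - 10, - 8.74,-8, - 3.2,-2, 0, 0,sqrt( 2)/14,sqrt(19) /19,sqrt( 17)/17, sqrt( 3) /3,1, pi,sqrt( 14 ),3*sqrt ( 2),9.19] 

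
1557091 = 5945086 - 4387995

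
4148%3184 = 964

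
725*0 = 0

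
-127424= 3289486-3416910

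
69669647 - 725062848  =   - 655393201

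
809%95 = 49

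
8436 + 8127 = 16563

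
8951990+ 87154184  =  96106174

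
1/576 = 1/576 =0.00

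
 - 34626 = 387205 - 421831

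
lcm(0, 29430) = 0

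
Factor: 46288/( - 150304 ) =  - 263/854 = - 2^(  -  1)*7^(- 1)*61^( - 1)* 263^1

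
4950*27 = 133650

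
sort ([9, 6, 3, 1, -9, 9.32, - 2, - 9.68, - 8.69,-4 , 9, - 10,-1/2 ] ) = [ - 10,-9.68, - 9,-8.69,-4, -2, - 1/2, 1,3 , 6, 9,9, 9.32]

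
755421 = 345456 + 409965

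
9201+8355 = 17556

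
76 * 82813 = 6293788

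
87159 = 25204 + 61955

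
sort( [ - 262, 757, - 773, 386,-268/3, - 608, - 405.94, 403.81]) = [ - 773, - 608, - 405.94, - 262, - 268/3, 386,403.81, 757]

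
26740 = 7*3820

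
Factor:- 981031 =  - 47^1*20873^1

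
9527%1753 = 762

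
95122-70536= 24586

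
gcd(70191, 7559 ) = 1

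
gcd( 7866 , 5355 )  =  9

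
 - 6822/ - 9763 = 6822/9763 = 0.70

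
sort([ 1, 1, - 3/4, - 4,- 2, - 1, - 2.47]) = [ - 4, - 2.47, - 2, - 1 , - 3/4, 1, 1]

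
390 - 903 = -513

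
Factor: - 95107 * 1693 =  - 1693^1*95107^1 = - 161016151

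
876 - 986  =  -110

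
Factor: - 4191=-3^1 * 11^1 * 127^1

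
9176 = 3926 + 5250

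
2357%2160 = 197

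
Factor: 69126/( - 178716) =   -  2^(-1)*41^1*53^ (- 1) = -  41/106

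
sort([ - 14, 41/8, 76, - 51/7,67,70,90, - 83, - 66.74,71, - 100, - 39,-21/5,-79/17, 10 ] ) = [-100,-83,-66.74, - 39, - 14, - 51/7,-79/17, - 21/5, 41/8,10,67,70, 71 , 76,90]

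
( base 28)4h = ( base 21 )63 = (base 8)201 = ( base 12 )a9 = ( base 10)129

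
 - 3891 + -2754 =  - 6645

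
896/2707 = 896/2707 =0.33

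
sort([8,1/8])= [ 1/8,8]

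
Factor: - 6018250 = -2^1*5^3 *7^1*19^1*181^1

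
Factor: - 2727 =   -  3^3*101^1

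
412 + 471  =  883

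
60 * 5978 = 358680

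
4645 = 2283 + 2362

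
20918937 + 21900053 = 42818990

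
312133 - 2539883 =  - 2227750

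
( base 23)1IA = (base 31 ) un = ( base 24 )1FH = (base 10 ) 953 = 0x3b9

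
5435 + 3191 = 8626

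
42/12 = 3 + 1/2 =3.50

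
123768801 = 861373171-737604370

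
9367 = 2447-  -  6920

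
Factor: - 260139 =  - 3^1*11^1*7883^1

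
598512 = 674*888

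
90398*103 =9310994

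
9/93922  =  9/93922 = 0.00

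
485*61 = 29585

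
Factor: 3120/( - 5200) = - 3/5 = - 3^1 * 5^(-1)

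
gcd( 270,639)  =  9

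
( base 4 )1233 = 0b1101111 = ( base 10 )111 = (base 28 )3R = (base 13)87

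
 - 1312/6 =-656/3 = - 218.67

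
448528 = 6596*68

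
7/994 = 1/142 = 0.01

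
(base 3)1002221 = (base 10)808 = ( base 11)675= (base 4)30220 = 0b1100101000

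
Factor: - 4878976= - 2^7 *47^1 * 811^1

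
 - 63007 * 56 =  - 3528392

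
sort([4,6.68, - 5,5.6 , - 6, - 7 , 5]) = [ -7, - 6, - 5, 4, 5,5.6, 6.68 ]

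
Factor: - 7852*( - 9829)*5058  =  2^3 * 3^2*13^1*151^1*281^1*9829^1  =  390362823864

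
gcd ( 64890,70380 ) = 90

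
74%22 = 8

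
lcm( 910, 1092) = 5460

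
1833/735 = 2 + 121/245= 2.49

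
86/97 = 86/97 = 0.89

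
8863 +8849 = 17712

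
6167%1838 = 653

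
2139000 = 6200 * 345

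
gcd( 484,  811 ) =1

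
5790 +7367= 13157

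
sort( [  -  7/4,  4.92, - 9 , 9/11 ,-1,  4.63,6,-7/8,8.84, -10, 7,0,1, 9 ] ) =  [ - 10, - 9,  -  7/4, - 1, - 7/8 , 0, 9/11, 1,  4.63, 4.92, 6,7,8.84,  9] 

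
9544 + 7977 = 17521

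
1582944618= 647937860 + 935006758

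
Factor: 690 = 2^1*3^1*5^1 * 23^1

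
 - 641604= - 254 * 2526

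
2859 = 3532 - 673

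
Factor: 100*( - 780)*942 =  - 2^5*3^2*5^3*13^1*157^1 =- 73476000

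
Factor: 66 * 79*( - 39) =- 2^1* 3^2*11^1 * 13^1 * 79^1 = - 203346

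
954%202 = 146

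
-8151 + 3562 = -4589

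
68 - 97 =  - 29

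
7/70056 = 1/10008 = 0.00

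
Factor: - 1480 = - 2^3*5^1*37^1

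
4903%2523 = 2380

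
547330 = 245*2234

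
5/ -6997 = - 1+ 6992/6997 = - 0.00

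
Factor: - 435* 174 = -75690 = -2^1*3^2  *  5^1 *29^2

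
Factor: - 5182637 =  - 17^2*79^1 *227^1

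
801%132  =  9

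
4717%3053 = 1664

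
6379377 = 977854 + 5401523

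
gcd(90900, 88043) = 1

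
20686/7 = 20686/7 = 2955.14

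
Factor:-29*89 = -29^1*89^1= -  2581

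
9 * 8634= 77706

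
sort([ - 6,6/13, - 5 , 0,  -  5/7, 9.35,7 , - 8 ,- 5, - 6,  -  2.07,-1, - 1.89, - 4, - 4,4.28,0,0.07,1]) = [ - 8, - 6, - 6, - 5, - 5, - 4,-4, - 2.07,-1.89, - 1 ,  -  5/7,0, 0, 0.07,6/13 , 1, 4.28 , 7,9.35]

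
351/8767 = 351/8767 = 0.04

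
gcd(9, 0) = 9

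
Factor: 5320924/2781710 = 2^1*5^(- 1)*7^1*17^( - 1)*307^1*619^1 *16363^(-1) = 2660462/1390855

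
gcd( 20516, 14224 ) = 4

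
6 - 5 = 1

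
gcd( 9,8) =1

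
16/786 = 8/393 = 0.02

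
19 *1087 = 20653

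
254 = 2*127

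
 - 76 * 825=-62700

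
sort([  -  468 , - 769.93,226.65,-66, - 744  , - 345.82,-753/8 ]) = [ - 769.93, - 744, - 468, - 345.82, - 753/8, - 66 , 226.65] 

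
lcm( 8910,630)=62370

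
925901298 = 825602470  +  100298828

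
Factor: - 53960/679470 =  - 76/957 = - 2^2 * 3^( - 1 )*11^( - 1 ) * 19^1 * 29^( - 1 ) 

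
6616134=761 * 8694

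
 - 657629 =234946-892575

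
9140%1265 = 285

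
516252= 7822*66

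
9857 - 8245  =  1612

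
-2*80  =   - 160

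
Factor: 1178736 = 2^4*3^1*13^1 * 1889^1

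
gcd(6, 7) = 1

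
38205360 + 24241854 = 62447214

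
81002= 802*101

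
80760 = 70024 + 10736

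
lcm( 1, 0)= 0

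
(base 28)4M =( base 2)10000110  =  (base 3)11222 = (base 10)134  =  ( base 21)68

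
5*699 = 3495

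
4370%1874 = 622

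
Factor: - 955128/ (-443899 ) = 2^3*3^1 * 17^1*2341^1*443899^ ( - 1)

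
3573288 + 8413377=11986665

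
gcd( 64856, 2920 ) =8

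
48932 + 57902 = 106834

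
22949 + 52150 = 75099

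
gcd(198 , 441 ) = 9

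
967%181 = 62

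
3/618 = 1/206 = 0.00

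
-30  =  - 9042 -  - 9012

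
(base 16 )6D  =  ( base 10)109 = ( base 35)34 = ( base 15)74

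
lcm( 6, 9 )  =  18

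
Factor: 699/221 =3^1*13^( - 1 )*17^( - 1)*233^1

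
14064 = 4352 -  -9712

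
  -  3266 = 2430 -5696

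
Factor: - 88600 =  - 2^3*5^2*443^1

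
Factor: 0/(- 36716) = 0= 0^1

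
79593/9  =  8843 + 2/3=8843.67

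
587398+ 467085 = 1054483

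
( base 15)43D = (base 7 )2536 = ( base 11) 7a1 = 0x3BE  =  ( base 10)958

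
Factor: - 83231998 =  - 2^1 * 283^1*307^1 * 479^1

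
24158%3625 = 2408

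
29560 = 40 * 739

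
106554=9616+96938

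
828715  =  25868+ 802847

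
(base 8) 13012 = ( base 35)4L7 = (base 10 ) 5642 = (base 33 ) 55w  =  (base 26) 890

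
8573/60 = 8573/60=142.88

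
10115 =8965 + 1150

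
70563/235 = 300 +63/235  =  300.27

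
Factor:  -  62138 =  - 2^1 * 31069^1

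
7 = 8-1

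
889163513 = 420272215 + 468891298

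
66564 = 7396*9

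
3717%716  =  137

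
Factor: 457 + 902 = 1359 = 3^2 *151^1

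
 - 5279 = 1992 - 7271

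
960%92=40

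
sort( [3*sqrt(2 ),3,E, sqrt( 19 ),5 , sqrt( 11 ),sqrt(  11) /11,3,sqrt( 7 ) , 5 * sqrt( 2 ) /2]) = [ sqrt (11) /11 , sqrt( 7 ),E, 3 , 3,sqrt(11 ),5 *sqrt( 2 ) /2, 3*sqrt( 2) , sqrt(19),5]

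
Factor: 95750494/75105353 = 2^1*7^1*17^1*402313^1 * 75105353^( - 1) 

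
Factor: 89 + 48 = 137^1 = 137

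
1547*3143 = 4862221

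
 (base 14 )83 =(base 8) 163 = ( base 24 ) 4J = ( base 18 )67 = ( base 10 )115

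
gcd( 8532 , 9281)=1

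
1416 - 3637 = -2221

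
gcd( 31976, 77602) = 14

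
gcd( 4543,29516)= 1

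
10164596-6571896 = 3592700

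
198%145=53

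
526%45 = 31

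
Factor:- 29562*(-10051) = 2^1*3^1*13^1*19^1 * 23^2 * 379^1 = 297127662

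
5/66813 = 5/66813 = 0.00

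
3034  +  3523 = 6557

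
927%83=14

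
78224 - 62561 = 15663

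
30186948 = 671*44988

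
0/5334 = 0= 0.00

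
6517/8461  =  6517/8461 = 0.77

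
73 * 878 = 64094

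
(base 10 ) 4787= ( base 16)12b3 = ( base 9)6508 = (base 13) 2243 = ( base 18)edh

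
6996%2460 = 2076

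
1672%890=782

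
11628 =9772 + 1856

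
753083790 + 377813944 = 1130897734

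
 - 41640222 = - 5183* 8034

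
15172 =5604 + 9568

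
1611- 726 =885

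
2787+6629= 9416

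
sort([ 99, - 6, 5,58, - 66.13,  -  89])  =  [-89, - 66.13,-6, 5, 58 , 99]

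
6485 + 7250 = 13735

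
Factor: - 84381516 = - 2^2*3^2*487^1*4813^1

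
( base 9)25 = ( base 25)n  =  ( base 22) 11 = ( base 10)23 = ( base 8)27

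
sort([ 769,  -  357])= [ - 357,769 ]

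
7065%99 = 36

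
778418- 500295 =278123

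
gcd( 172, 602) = 86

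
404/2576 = 101/644 = 0.16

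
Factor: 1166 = 2^1*11^1 * 53^1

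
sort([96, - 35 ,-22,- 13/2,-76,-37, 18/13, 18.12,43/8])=[ -76,-37,-35, - 22 ,-13/2, 18/13,43/8, 18.12,96 ]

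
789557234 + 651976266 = 1441533500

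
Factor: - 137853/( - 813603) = 3^1*7^( - 1) * 17^1*43^(-1) =51/301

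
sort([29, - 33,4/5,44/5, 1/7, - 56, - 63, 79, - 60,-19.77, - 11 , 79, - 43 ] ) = [-63, - 60, - 56, - 43,  -  33, - 19.77, - 11, 1/7, 4/5,  44/5,29,  79,79]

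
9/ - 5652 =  - 1 +627/628 = - 0.00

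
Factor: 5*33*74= 12210 = 2^1*3^1*5^1*11^1*37^1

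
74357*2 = 148714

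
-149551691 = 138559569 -288111260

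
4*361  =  1444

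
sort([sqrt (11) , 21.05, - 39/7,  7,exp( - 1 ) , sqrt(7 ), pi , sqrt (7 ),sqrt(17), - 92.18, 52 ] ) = [ - 92.18,  -  39/7, exp(-1), sqrt( 7), sqrt ( 7 ), pi, sqrt( 11), sqrt(17 ), 7, 21.05, 52 ]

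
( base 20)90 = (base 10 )180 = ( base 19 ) 99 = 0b10110100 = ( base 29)66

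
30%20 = 10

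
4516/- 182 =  - 2258/91 = - 24.81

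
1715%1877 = 1715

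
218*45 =9810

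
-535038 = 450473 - 985511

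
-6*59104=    - 354624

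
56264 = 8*7033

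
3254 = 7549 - 4295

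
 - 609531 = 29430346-30039877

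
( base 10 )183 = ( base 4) 2313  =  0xB7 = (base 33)5i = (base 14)d1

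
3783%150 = 33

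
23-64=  - 41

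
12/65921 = 12/65921 = 0.00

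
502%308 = 194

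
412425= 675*611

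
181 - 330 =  - 149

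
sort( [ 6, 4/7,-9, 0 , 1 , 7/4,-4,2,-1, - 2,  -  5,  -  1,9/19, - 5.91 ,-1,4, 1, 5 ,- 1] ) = [ -9, - 5.91, - 5 , - 4 , - 2 , - 1, - 1, - 1, - 1,0, 9/19,4/7,1,1,7/4, 2,4,5 , 6]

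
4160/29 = 143 + 13/29 = 143.45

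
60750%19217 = 3099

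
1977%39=27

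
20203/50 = 20203/50 = 404.06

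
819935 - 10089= 809846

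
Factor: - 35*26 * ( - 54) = 2^2*3^3 * 5^1*7^1*13^1 = 49140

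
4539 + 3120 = 7659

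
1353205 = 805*1681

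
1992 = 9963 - 7971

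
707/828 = 707/828 = 0.85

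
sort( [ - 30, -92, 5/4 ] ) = [ - 92, - 30, 5/4] 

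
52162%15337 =6151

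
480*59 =28320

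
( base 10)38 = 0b100110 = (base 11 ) 35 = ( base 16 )26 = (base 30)18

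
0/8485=0 = 0.00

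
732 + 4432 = 5164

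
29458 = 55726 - 26268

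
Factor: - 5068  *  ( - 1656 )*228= 1913514624 = 2^7*3^3*7^1*19^1 * 23^1*181^1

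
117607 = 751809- 634202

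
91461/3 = 30487 = 30487.00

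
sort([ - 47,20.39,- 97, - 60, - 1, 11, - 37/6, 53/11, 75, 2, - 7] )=[-97, - 60,  -  47, - 7, - 37/6, - 1, 2, 53/11, 11,  20.39, 75]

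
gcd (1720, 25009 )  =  1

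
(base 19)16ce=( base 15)2b2c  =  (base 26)DIB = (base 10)9267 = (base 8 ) 22063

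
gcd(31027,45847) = 19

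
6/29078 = 3/14539 = 0.00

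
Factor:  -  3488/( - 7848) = 4/9 = 2^2*3^( - 2)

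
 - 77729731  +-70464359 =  - 148194090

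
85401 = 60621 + 24780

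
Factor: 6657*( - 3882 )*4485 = - 115903495890 = - 2^1*3^3*5^1*7^1*13^1*23^1*317^1* 647^1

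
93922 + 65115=159037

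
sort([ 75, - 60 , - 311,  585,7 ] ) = [ - 311 ,-60,  7,75, 585] 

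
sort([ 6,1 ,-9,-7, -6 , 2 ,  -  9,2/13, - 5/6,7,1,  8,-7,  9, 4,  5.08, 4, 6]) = [ - 9,-9 , - 7, - 7,-6,-5/6,2/13 , 1, 1, 2,4, 4,5.08, 6,6 , 7, 8 , 9]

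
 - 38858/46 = -845+6/23 = - 844.74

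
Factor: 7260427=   7260427^1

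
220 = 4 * 55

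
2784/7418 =1392/3709  =  0.38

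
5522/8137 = 5522/8137 =0.68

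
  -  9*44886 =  - 403974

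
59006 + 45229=104235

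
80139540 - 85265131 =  - 5125591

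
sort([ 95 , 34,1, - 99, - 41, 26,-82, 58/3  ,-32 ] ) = [ - 99, - 82,-41, - 32, 1, 58/3,  26,34, 95]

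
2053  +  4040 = 6093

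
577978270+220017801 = 797996071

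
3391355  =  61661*55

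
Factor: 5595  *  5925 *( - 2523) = -83638396125 = - 3^3*5^3 * 29^2*79^1*373^1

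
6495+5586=12081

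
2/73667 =2/73667=0.00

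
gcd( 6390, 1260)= 90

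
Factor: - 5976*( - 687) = 4105512 = 2^3*3^3*83^1*  229^1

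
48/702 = 8/117 = 0.07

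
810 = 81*10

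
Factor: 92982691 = 3011^1*30881^1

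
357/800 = 357/800= 0.45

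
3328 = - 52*( - 64)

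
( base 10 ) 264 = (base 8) 410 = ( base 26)A4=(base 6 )1120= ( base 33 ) 80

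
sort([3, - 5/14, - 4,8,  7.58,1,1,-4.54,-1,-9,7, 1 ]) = [ - 9,-4.54, - 4, - 1, - 5/14,1,1,1,3,7,  7.58 , 8]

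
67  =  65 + 2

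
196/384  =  49/96 = 0.51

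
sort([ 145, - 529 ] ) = [ - 529,  145 ] 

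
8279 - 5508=2771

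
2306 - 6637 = -4331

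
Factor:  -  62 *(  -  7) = 2^1*7^1*31^1= 434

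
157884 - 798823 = -640939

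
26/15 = 26/15 = 1.73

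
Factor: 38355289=7^3*67^1*1669^1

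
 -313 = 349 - 662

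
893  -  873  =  20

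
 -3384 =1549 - 4933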